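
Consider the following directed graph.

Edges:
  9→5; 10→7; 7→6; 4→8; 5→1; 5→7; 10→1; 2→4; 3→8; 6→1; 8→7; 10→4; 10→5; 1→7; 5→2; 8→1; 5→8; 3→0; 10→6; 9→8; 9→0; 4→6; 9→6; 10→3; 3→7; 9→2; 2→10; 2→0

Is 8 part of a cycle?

No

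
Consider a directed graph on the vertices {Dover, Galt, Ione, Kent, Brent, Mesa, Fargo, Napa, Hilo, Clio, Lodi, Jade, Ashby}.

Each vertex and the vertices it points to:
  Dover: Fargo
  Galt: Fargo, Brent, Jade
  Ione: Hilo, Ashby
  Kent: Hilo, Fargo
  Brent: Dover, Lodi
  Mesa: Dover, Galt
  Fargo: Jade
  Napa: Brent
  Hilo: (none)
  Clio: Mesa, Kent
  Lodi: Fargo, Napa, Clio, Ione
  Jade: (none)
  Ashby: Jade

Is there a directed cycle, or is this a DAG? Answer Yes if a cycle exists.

DFS with white/gray/black marking, starting from Napa:
Napa gray
  Brent gray
    Dover gray
      Fargo gray
        Jade gray
        Jade black
      Fargo black
    Dover black
    Lodi gray
      Lodi→Fargo: Fargo black — skip
      Lodi→Napa: Napa is gray → back edge
Back edge found, so a cycle exists: Napa → Brent → Lodi → Napa.

Yes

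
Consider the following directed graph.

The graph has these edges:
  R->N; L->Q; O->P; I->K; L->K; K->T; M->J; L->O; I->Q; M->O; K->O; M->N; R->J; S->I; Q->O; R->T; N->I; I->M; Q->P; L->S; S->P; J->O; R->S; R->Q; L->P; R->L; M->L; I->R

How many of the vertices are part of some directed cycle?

6

A vertex is on a directed cycle iff it belongs to a strongly connected component of size ≥ 2 (or has a self-loop).
The vertices on cycles are {I, L, M, N, R, S} — 6 in total.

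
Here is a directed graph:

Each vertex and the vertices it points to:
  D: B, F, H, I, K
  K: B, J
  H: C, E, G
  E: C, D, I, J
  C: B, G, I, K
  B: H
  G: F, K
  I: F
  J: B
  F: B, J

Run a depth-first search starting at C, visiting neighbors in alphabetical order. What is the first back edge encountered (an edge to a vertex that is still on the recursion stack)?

H→C

DFS from C (visiting neighbors in alphabetical order); mark gray on enter, black on exit:
C gray
  B gray
    H gray
      H→C: C is gray → back edge
First back edge: H → C.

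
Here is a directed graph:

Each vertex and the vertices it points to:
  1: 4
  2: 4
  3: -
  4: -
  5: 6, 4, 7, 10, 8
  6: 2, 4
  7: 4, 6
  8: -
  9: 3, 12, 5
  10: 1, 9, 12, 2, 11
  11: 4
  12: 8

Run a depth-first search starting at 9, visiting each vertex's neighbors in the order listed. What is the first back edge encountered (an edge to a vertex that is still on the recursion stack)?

10→9

DFS from 9 (visiting each vertex's neighbors in the order listed); mark gray on enter, black on exit:
9 gray
  3 gray
  3 black
  12 gray
    8 gray
    8 black
  12 black
  5 gray
    6 gray
      2 gray
        4 gray
        4 black
      2 black
      6→4: 4 black — skip
    6 black
    5→4: 4 black — skip
    7 gray
      7→4: 4 black — skip
      7→6: 6 black — skip
    7 black
    10 gray
      1 gray
        1→4: 4 black — skip
      1 black
      10→9: 9 is gray → back edge
First back edge: 10 → 9.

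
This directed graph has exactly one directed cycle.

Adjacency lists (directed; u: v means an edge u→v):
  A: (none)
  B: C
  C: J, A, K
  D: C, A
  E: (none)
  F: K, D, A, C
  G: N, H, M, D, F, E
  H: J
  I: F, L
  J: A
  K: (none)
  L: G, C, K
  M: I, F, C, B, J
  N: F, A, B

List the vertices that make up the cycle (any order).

G, I, L, M

DFS with gray/black marking from L:
L gray
  G gray
    N gray
      F gray
        K gray
        K black
        D gray
          C gray
            J gray
              A gray
              A black
            J black
            C→A: A black — skip
            C→K: K black — skip
          C black
          D→A: A black — skip
        D black
        F→A: A black — skip
        F→C: C black — skip
      F black
      N→A: A black — skip
      B gray
        B→C: C black — skip
      B black
    N black
    H gray
      H→J: J black — skip
    H black
    M gray
      I gray
        I→F: F black — skip
        I→L: L is gray → back edge
Back edge closes the cycle L → G → M → I → L; its vertices are {G, I, L, M}.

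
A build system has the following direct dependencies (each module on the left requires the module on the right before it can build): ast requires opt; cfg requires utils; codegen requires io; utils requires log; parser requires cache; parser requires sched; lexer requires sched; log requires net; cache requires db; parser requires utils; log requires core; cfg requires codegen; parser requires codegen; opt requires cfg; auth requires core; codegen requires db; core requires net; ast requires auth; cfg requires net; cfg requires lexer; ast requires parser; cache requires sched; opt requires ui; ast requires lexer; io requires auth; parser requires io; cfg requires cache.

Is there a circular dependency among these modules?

No

DFS with white/gray/black marking, starting from opt:
opt gray
  cfg gray
    utils gray
      log gray
        core gray
          net gray
          net black
        core black
        log→net: net black — skip
      log black
    utils black
    lexer gray
      sched gray
      sched black
    lexer black
    codegen gray
      io gray
        auth gray
          auth→core: core black — skip
        auth black
      io black
      db gray
      db black
    codegen black
    cfg→net: net black — skip
    cache gray
      cache→sched: sched black — skip
      cache→db: db black — skip
    cache black
  cfg black
  ui gray
  ui black
opt black
parser gray
  parser→sched: sched black — skip
  parser→utils: utils black — skip
  parser→io: io black — skip
  parser→cache: cache black — skip
  parser→codegen: codegen black — skip
parser black
ast gray
  ast→parser: parser black — skip
  ast→lexer: lexer black — skip
  ast→opt: opt black — skip
  ast→auth: auth black — skip
ast black
Every edge goes to a white or black vertex — no back edge, so the graph is acyclic.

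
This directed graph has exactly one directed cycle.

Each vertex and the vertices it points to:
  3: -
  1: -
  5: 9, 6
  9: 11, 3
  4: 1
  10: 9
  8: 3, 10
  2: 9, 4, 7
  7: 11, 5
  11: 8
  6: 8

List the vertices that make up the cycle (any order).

DFS with gray/black marking from 8:
8 gray
  3 gray
  3 black
  10 gray
    9 gray
      11 gray
        11→8: 8 is gray → back edge
Back edge closes the cycle 8 → 10 → 9 → 11 → 8; its vertices are {8, 9, 10, 11}.

8, 9, 10, 11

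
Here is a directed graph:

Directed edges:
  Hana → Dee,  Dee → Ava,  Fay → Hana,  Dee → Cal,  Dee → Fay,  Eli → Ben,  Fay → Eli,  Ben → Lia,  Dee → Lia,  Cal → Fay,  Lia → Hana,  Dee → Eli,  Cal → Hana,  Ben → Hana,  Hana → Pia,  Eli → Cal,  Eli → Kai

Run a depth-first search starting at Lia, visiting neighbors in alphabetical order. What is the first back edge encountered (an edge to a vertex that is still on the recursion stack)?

Ben->Hana

DFS from Lia (visiting neighbors in alphabetical order); mark gray on enter, black on exit:
Lia gray
  Hana gray
    Dee gray
      Ava gray
      Ava black
      Cal gray
        Fay gray
          Eli gray
            Ben gray
              Ben→Hana: Hana is gray → back edge
First back edge: Ben → Hana.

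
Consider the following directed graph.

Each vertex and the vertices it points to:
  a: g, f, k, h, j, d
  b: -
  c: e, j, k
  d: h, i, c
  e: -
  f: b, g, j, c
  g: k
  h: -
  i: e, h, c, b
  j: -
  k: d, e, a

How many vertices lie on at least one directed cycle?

7

A vertex is on a directed cycle iff it belongs to a strongly connected component of size ≥ 2 (or has a self-loop).
The vertices on cycles are {a, c, d, f, g, i, k} — 7 in total.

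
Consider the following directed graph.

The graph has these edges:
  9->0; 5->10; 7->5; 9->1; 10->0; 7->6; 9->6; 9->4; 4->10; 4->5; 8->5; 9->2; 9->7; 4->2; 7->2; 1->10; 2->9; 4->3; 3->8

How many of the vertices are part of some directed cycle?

4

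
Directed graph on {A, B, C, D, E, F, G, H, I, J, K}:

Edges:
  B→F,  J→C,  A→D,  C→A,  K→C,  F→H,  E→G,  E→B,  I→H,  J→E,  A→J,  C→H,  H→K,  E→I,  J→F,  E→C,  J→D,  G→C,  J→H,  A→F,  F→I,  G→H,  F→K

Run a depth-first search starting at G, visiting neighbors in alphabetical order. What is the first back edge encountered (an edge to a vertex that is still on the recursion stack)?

DFS from G (visiting neighbors in alphabetical order); mark gray on enter, black on exit:
G gray
  C gray
    A gray
      D gray
      D black
      F gray
        H gray
          K gray
            K→C: C is gray → back edge
First back edge: K → C.

K→C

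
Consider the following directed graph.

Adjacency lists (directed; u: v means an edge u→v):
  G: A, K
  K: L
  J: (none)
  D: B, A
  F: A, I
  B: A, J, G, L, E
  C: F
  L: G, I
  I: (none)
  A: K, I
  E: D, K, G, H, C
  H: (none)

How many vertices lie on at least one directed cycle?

A vertex is on a directed cycle iff it belongs to a strongly connected component of size ≥ 2 (or has a self-loop).
The vertices on cycles are {A, B, D, E, G, K, L} — 7 in total.

7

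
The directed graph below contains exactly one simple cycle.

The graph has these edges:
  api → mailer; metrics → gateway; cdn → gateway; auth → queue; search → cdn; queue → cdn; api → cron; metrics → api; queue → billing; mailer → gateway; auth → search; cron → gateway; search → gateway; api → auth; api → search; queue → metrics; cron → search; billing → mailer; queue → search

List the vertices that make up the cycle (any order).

api, auth, queue, metrics

DFS with gray/black marking from api:
api gray
  mailer gray
    gateway gray
    gateway black
  mailer black
  cron gray
    cron→gateway: gateway black — skip
    search gray
      cdn gray
        cdn→gateway: gateway black — skip
      cdn black
      search→gateway: gateway black — skip
    search black
  cron black
  auth gray
    queue gray
      metrics gray
        metrics→gateway: gateway black — skip
        metrics→api: api is gray → back edge
Back edge closes the cycle api → auth → queue → metrics → api; its vertices are {api, auth, queue, metrics}.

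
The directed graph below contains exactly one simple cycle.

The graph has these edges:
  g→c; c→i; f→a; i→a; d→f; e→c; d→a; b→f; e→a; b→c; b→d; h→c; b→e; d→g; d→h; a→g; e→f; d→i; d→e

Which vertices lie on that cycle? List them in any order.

a, c, g, i

DFS with gray/black marking from g:
g gray
  c gray
    i gray
      a gray
        a→g: g is gray → back edge
Back edge closes the cycle g → c → i → a → g; its vertices are {a, c, g, i}.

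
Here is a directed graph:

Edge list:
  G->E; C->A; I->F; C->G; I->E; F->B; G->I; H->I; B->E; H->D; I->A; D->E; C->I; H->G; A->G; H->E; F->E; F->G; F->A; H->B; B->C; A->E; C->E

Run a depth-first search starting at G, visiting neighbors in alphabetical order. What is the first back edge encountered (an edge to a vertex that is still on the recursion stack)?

DFS from G (visiting neighbors in alphabetical order); mark gray on enter, black on exit:
G gray
  E gray
  E black
  I gray
    A gray
      A→E: E black — skip
      A→G: G is gray → back edge
First back edge: A → G.

A->G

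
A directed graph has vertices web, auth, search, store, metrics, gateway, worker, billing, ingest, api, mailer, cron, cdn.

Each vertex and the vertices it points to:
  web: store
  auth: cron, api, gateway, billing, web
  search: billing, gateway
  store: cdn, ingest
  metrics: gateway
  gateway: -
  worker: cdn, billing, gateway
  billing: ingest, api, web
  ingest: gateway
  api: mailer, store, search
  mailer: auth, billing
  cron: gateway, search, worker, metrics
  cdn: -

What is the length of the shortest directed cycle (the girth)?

For each vertex v, BFS finds the shortest path from v back to v.
The shortest such closed walk is mailer → auth → api → mailer, length 3.

3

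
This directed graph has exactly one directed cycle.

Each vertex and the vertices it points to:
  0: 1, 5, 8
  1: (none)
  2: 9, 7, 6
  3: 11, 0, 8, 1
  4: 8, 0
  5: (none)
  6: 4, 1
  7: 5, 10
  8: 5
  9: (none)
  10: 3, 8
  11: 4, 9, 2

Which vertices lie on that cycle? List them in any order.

DFS with gray/black marking from 3:
3 gray
  11 gray
    4 gray
      8 gray
        5 gray
        5 black
      8 black
      0 gray
        1 gray
        1 black
        0→5: 5 black — skip
        0→8: 8 black — skip
      0 black
    4 black
    9 gray
    9 black
    2 gray
      2→9: 9 black — skip
      7 gray
        7→5: 5 black — skip
        10 gray
          10→3: 3 is gray → back edge
Back edge closes the cycle 3 → 11 → 2 → 7 → 10 → 3; its vertices are {2, 3, 7, 10, 11}.

2, 3, 7, 10, 11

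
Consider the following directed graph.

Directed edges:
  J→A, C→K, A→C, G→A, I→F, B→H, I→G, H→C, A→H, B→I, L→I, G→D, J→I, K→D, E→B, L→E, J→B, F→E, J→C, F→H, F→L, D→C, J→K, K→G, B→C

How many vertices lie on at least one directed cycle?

11

A vertex is on a directed cycle iff it belongs to a strongly connected component of size ≥ 2 (or has a self-loop).
The vertices on cycles are {A, B, C, D, E, F, G, H, I, K, L} — 11 in total.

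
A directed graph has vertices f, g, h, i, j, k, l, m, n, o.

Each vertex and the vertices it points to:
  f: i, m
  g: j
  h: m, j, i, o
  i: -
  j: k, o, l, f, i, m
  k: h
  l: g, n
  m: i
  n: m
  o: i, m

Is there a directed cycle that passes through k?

Yes

k is on a cycle iff k can reach itself via ≥1 edge.
k → h → j → k — yes.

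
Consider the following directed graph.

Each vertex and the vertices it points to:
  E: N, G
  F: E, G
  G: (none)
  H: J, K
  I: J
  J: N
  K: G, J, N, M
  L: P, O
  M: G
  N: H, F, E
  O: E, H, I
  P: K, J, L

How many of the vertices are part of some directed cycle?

8

A vertex is on a directed cycle iff it belongs to a strongly connected component of size ≥ 2 (or has a self-loop).
The vertices on cycles are {E, F, H, J, K, L, N, P} — 8 in total.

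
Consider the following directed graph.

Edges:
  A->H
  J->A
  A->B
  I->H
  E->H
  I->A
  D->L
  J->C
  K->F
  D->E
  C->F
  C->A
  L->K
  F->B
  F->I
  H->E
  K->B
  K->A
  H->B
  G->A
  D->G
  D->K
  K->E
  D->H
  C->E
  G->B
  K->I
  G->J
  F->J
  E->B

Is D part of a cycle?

D lies on a cycle iff there is a path from D back to itself.
Exploring from D, it never reaches itself; equivalently, its strongly connected component is a singleton.

No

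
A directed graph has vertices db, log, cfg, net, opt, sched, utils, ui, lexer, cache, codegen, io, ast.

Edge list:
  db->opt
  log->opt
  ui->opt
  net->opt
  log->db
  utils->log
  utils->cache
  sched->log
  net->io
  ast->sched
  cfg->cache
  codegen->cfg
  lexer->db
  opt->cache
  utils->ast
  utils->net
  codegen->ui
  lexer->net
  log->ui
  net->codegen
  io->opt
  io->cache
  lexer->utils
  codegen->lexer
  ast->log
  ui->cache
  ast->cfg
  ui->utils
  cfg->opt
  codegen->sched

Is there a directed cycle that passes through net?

net is on a cycle iff net can reach itself via ≥1 edge.
net → codegen → lexer → net — yes.

Yes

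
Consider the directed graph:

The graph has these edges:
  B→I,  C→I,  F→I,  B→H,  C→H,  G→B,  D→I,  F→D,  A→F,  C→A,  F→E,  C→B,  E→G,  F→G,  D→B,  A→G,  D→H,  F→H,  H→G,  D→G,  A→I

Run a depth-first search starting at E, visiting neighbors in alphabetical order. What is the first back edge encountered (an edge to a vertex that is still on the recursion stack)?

H->G

DFS from E (visiting neighbors in alphabetical order); mark gray on enter, black on exit:
E gray
  G gray
    B gray
      H gray
        H→G: G is gray → back edge
First back edge: H → G.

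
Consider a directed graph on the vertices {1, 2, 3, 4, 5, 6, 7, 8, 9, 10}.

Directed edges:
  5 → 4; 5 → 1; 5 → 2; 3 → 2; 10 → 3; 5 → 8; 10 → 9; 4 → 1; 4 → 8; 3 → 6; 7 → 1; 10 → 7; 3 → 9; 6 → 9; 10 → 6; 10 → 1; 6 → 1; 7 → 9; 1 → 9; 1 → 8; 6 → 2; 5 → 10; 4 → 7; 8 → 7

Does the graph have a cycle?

DFS with white/gray/black marking, starting from 7:
7 gray
  9 gray
  9 black
  1 gray
    8 gray
      8→7: 7 is gray → back edge
Back edge found, so a cycle exists: 7 → 1 → 8 → 7.

Yes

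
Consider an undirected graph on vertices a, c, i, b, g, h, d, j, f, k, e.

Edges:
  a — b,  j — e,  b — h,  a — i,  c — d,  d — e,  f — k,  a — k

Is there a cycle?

DFS, tracking each vertex's parent; an edge to a visited non-parent vertex closes a cycle.
Start from g:
visit g (parent –)
visit a (parent –)
  visit b (parent a)
    visit h (parent b)
      h–b: parent, skip
    b–a: parent, skip
  visit k (parent a)
    visit f (parent k)
      f–k: parent, skip
    k–a: parent, skip
  visit i (parent a)
    i–a: parent, skip
visit c (parent –)
  visit d (parent c)
    visit e (parent d)
      e–d: parent, skip
      visit j (parent e)
        j–e: parent, skip
    d–c: parent, skip
No non-parent visited neighbor found — the graph is a forest.

No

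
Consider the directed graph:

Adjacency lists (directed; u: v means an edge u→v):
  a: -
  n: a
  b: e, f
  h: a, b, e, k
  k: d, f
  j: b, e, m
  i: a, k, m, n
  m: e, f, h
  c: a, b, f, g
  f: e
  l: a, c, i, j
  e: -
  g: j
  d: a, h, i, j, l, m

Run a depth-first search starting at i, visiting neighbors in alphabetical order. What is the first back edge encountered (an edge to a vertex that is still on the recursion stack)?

h->k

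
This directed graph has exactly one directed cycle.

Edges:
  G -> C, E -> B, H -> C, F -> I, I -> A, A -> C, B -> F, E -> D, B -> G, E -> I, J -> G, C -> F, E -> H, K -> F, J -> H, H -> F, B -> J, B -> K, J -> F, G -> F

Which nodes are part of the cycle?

A, C, F, I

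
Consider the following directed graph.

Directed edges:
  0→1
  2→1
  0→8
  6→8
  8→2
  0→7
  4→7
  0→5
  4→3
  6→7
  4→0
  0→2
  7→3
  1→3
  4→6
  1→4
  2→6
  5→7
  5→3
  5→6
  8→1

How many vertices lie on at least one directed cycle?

7

A vertex is on a directed cycle iff it belongs to a strongly connected component of size ≥ 2 (or has a self-loop).
The vertices on cycles are {0, 1, 2, 4, 5, 6, 8} — 7 in total.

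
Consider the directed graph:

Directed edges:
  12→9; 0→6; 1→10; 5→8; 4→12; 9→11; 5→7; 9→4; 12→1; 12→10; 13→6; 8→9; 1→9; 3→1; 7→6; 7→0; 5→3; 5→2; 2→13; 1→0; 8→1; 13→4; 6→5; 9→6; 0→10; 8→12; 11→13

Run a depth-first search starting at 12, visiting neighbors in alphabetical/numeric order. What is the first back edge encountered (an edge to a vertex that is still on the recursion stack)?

DFS from 12 (visiting neighbors in alphabetical/numeric order); mark gray on enter, black on exit:
12 gray
  1 gray
    0 gray
      6 gray
        5 gray
          2 gray
            13 gray
              4 gray
                4→12: 12 is gray → back edge
First back edge: 4 → 12.

4->12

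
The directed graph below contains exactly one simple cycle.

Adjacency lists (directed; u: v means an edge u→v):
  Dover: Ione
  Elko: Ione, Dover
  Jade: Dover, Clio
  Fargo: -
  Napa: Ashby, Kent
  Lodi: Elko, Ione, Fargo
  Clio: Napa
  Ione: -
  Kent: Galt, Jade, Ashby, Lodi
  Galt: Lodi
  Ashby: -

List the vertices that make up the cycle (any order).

Clio, Jade, Kent, Napa

DFS with gray/black marking from Kent:
Kent gray
  Galt gray
    Lodi gray
      Elko gray
        Ione gray
        Ione black
        Dover gray
          Dover→Ione: Ione black — skip
        Dover black
      Elko black
      Lodi→Ione: Ione black — skip
      Fargo gray
      Fargo black
    Lodi black
  Galt black
  Jade gray
    Jade→Dover: Dover black — skip
    Clio gray
      Napa gray
        Ashby gray
        Ashby black
        Napa→Kent: Kent is gray → back edge
Back edge closes the cycle Kent → Jade → Clio → Napa → Kent; its vertices are {Clio, Jade, Kent, Napa}.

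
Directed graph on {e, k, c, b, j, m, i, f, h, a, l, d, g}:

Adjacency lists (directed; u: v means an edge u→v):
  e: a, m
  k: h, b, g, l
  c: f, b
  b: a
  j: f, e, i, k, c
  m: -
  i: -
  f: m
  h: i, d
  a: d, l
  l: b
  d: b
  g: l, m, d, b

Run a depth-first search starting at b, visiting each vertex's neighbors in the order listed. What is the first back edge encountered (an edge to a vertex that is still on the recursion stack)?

d->b

DFS from b (visiting each vertex's neighbors in the order listed); mark gray on enter, black on exit:
b gray
  a gray
    d gray
      d→b: b is gray → back edge
First back edge: d → b.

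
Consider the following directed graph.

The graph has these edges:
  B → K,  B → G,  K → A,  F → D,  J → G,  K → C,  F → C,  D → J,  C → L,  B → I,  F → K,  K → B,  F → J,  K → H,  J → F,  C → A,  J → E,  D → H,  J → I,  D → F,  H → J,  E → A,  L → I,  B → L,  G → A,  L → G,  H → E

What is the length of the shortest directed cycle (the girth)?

2

For each vertex v, BFS finds the shortest path from v back to v.
The shortest such closed walk is F → D → F, length 2.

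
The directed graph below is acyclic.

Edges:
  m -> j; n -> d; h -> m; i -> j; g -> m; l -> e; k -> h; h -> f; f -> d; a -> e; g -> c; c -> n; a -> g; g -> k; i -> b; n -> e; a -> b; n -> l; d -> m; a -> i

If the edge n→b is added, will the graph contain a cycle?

No

Adding n→b creates a cycle iff b can already reach n.
Explore from b: no path reaches n. The graph stays acyclic.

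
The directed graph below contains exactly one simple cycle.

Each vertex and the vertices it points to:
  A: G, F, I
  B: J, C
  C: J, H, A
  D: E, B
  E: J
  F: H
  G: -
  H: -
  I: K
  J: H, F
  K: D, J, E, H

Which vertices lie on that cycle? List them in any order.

DFS with gray/black marking from A:
A gray
  G gray
  G black
  F gray
    H gray
    H black
  F black
  I gray
    K gray
      D gray
        E gray
          J gray
            J→H: H black — skip
            J→F: F black — skip
          J black
        E black
        B gray
          B→J: J black — skip
          C gray
            C→J: J black — skip
            C→H: H black — skip
            C→A: A is gray → back edge
Back edge closes the cycle A → I → K → D → B → C → A; its vertices are {A, B, C, D, I, K}.

A, B, C, D, I, K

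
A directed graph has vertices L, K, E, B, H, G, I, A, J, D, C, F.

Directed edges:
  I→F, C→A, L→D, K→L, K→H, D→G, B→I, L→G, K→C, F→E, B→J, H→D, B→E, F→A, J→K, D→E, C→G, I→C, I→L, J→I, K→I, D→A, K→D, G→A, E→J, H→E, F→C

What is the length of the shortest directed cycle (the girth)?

For each vertex v, BFS finds the shortest path from v back to v.
The shortest such closed walk is E → J → K → H → E, length 4.

4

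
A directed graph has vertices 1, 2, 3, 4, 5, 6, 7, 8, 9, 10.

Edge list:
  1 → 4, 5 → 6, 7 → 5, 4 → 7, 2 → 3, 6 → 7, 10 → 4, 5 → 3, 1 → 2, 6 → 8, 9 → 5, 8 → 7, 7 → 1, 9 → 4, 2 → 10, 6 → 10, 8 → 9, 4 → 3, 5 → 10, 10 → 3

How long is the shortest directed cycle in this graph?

For each vertex v, BFS finds the shortest path from v back to v.
The shortest such closed walk is 6 → 7 → 5 → 6, length 3.

3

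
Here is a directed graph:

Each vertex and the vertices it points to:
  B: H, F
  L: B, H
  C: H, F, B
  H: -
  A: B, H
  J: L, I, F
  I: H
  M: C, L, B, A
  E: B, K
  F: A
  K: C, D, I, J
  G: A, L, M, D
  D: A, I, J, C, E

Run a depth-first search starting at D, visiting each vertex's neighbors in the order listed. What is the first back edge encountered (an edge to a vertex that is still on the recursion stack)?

F->A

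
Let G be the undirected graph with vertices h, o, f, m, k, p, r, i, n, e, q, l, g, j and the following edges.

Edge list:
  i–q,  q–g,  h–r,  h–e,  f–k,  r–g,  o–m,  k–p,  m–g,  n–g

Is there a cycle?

No

DFS, tracking each vertex's parent; an edge to a visited non-parent vertex closes a cycle.
Start from n:
visit n (parent –)
  visit g (parent n)
    visit m (parent g)
      m–g: parent, skip
      visit o (parent m)
        o–m: parent, skip
    g–n: parent, skip
    visit q (parent g)
      visit i (parent q)
        i–q: parent, skip
      q–g: parent, skip
    visit r (parent g)
      r–g: parent, skip
      visit h (parent r)
        h–r: parent, skip
        visit e (parent h)
          e–h: parent, skip
visit f (parent –)
  visit k (parent f)
    k–f: parent, skip
    visit p (parent k)
      p–k: parent, skip
visit l (parent –)
visit j (parent –)
No non-parent visited neighbor found — the graph is a forest.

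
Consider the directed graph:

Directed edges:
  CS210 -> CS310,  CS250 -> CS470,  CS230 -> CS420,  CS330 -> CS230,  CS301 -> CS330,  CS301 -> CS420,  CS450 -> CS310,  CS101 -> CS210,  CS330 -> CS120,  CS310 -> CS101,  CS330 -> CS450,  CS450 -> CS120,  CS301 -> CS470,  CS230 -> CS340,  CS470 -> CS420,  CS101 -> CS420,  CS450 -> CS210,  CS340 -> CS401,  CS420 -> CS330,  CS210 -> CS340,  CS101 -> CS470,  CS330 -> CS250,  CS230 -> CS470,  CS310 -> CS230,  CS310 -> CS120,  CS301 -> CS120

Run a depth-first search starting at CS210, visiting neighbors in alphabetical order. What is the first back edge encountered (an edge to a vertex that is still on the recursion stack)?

CS101->CS210

DFS from CS210 (visiting neighbors in alphabetical order); mark gray on enter, black on exit:
CS210 gray
  CS310 gray
    CS101 gray
      CS101→CS210: CS210 is gray → back edge
First back edge: CS101 → CS210.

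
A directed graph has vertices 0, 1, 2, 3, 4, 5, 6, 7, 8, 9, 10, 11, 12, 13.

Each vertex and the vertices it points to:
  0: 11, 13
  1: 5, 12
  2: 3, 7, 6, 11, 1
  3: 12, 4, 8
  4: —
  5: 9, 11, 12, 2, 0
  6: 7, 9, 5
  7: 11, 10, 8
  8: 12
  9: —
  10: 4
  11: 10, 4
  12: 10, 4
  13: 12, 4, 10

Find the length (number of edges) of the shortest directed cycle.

For each vertex v, BFS finds the shortest path from v back to v.
The shortest such closed walk is 5 → 2 → 1 → 5, length 3.

3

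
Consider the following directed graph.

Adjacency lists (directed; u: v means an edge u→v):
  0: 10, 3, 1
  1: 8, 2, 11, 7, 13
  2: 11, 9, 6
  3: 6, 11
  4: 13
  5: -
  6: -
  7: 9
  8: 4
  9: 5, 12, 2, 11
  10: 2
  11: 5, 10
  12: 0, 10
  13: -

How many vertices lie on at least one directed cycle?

9

A vertex is on a directed cycle iff it belongs to a strongly connected component of size ≥ 2 (or has a self-loop).
The vertices on cycles are {0, 1, 2, 3, 7, 9, 10, 11, 12} — 9 in total.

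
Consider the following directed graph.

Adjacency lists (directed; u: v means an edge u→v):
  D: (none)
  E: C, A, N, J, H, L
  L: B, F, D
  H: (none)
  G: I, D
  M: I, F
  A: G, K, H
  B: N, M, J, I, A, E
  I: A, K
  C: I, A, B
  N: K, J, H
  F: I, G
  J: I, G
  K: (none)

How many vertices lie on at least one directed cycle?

A vertex is on a directed cycle iff it belongs to a strongly connected component of size ≥ 2 (or has a self-loop).
The vertices on cycles are {A, B, C, E, G, I, L} — 7 in total.

7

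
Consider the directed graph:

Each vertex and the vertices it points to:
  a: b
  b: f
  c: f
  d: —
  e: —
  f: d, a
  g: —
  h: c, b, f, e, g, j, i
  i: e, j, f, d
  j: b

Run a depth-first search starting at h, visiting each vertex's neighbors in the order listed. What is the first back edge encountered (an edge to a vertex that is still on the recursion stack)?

DFS from h (visiting each vertex's neighbors in the order listed); mark gray on enter, black on exit:
h gray
  c gray
    f gray
      d gray
      d black
      a gray
        b gray
          b→f: f is gray → back edge
First back edge: b → f.

b→f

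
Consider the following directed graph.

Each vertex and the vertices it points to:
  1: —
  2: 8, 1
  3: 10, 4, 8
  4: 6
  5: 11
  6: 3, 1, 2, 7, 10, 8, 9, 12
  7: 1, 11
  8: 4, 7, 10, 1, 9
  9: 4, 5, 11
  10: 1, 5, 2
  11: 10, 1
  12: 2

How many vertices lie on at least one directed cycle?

11

A vertex is on a directed cycle iff it belongs to a strongly connected component of size ≥ 2 (or has a self-loop).
The vertices on cycles are {2, 3, 4, 5, 6, 7, 8, 9, 10, 11, 12} — 11 in total.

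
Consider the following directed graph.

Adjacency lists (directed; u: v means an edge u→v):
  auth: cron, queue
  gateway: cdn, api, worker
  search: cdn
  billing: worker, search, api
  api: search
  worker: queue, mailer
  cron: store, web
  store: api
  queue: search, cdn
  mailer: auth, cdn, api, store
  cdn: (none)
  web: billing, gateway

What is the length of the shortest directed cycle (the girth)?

For each vertex v, BFS finds the shortest path from v back to v.
The shortest such closed walk is web → billing → worker → mailer → auth → cron → web, length 6.

6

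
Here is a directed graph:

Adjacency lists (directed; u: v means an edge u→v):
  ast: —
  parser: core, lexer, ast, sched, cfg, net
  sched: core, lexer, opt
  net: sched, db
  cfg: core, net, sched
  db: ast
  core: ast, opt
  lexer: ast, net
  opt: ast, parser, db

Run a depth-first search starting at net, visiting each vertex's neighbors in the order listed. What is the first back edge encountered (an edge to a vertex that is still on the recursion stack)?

DFS from net (visiting each vertex's neighbors in the order listed); mark gray on enter, black on exit:
net gray
  sched gray
    core gray
      ast gray
      ast black
      opt gray
        opt→ast: ast black — skip
        parser gray
          parser→core: core is gray → back edge
First back edge: parser → core.

parser→core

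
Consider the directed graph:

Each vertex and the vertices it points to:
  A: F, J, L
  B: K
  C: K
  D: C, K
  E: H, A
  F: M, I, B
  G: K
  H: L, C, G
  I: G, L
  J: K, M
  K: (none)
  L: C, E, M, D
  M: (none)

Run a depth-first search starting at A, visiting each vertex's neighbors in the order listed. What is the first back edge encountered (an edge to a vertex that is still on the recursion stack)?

H->L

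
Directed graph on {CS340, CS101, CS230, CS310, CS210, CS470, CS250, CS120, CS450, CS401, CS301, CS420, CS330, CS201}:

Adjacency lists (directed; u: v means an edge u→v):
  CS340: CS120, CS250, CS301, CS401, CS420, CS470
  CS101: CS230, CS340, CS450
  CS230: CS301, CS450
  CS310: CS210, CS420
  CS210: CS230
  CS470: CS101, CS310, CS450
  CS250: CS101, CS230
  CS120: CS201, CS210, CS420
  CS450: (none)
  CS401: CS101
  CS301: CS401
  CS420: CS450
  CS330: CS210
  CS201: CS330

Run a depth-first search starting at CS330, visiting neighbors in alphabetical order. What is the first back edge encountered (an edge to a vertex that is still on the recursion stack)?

DFS from CS330 (visiting neighbors in alphabetical order); mark gray on enter, black on exit:
CS330 gray
  CS210 gray
    CS230 gray
      CS301 gray
        CS401 gray
          CS101 gray
            CS101→CS230: CS230 is gray → back edge
First back edge: CS101 → CS230.

CS101->CS230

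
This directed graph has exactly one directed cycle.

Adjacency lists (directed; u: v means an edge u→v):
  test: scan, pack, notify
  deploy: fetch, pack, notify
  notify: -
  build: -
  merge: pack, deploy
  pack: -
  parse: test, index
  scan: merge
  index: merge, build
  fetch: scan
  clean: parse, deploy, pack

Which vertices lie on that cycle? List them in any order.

DFS with gray/black marking from deploy:
deploy gray
  fetch gray
    scan gray
      merge gray
        pack gray
        pack black
        merge→deploy: deploy is gray → back edge
Back edge closes the cycle deploy → fetch → scan → merge → deploy; its vertices are {scan, fetch, merge, deploy}.

scan, fetch, merge, deploy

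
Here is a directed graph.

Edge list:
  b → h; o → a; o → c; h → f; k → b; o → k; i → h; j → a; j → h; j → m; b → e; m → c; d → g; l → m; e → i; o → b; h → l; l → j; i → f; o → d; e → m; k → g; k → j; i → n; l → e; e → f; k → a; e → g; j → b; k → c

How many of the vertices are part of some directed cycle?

6

A vertex is on a directed cycle iff it belongs to a strongly connected component of size ≥ 2 (or has a self-loop).
The vertices on cycles are {b, e, h, i, j, l} — 6 in total.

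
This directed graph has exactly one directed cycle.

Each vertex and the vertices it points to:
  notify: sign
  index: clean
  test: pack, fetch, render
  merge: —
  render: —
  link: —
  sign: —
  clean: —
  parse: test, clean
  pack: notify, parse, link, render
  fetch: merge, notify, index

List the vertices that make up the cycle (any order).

pack, test, parse

DFS with gray/black marking from test:
test gray
  pack gray
    notify gray
      sign gray
      sign black
    notify black
    parse gray
      parse→test: test is gray → back edge
Back edge closes the cycle test → pack → parse → test; its vertices are {pack, test, parse}.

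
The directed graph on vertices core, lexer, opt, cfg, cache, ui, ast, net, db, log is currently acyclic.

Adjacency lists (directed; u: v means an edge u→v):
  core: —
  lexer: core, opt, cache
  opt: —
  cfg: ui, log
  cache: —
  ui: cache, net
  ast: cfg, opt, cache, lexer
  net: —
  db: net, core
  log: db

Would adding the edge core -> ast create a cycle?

Yes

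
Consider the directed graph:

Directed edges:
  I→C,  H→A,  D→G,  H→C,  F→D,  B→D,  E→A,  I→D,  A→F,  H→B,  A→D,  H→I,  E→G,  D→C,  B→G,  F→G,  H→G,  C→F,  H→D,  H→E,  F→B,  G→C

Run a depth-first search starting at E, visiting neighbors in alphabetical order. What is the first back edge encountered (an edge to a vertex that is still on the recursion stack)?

DFS from E (visiting neighbors in alphabetical order); mark gray on enter, black on exit:
E gray
  A gray
    D gray
      C gray
        F gray
          B gray
            B→D: D is gray → back edge
First back edge: B → D.

B->D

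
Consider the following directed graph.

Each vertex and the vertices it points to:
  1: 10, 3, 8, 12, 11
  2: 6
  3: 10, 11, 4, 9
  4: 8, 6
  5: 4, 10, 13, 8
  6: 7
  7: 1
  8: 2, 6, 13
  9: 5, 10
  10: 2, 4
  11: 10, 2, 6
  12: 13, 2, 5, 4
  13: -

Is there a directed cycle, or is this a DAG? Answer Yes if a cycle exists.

Yes

DFS with white/gray/black marking, starting from 10:
10 gray
  2 gray
    6 gray
      7 gray
        1 gray
          1→10: 10 is gray → back edge
Back edge found, so a cycle exists: 10 → 2 → 6 → 7 → 1 → 10.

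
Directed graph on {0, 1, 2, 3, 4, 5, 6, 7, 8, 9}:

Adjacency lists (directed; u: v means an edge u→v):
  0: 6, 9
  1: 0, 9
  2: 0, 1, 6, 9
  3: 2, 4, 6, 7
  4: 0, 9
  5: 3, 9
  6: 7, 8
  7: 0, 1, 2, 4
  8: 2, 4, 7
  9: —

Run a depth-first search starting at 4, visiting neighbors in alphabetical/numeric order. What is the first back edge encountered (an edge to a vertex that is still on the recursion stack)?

7->0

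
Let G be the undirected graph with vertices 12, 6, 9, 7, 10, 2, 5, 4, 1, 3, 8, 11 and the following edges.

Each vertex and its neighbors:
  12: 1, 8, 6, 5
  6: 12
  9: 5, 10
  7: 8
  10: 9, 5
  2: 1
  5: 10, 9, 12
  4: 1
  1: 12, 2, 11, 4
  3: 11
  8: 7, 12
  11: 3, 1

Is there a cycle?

Yes

DFS, tracking each vertex's parent; an edge to a visited non-parent vertex closes a cycle.
Start from 10:
visit 10 (parent –)
  visit 9 (parent 10)
    visit 5 (parent 9)
      5–10: 10 visited and ≠ parent → cycle
Cycle: 10 – 9 – 5 – 10.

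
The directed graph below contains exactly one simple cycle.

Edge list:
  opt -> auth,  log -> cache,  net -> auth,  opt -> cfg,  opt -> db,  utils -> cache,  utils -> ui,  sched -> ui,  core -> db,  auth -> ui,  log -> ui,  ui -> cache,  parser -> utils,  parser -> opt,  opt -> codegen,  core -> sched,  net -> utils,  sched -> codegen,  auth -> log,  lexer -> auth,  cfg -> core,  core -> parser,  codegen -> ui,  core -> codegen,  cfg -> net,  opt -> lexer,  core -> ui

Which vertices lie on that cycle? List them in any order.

DFS with gray/black marking from parser:
parser gray
  utils gray
    cache gray
    cache black
    ui gray
      ui→cache: cache black — skip
    ui black
  utils black
  opt gray
    lexer gray
      auth gray
        auth→ui: ui black — skip
        log gray
          log→ui: ui black — skip
          log→cache: cache black — skip
        log black
      auth black
    lexer black
    codegen gray
      codegen→ui: ui black — skip
    codegen black
    opt→auth: auth black — skip
    db gray
    db black
    cfg gray
      net gray
        net→auth: auth black — skip
        net→utils: utils black — skip
      net black
      core gray
        core→ui: ui black — skip
        core→db: db black — skip
        sched gray
          sched→codegen: codegen black — skip
          sched→ui: ui black — skip
        sched black
        core→codegen: codegen black — skip
        core→parser: parser is gray → back edge
Back edge closes the cycle parser → opt → cfg → core → parser; its vertices are {cfg, opt, core, parser}.

cfg, opt, core, parser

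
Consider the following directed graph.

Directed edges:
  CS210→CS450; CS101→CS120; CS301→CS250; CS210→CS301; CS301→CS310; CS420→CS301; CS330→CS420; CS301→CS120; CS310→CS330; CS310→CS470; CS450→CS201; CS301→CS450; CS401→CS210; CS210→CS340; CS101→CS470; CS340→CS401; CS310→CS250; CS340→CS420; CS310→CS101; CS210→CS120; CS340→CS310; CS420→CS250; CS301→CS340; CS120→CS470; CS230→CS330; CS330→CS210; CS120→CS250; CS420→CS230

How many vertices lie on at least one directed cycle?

8

A vertex is on a directed cycle iff it belongs to a strongly connected component of size ≥ 2 (or has a self-loop).
The vertices on cycles are {CS210, CS230, CS301, CS310, CS330, CS340, CS401, CS420} — 8 in total.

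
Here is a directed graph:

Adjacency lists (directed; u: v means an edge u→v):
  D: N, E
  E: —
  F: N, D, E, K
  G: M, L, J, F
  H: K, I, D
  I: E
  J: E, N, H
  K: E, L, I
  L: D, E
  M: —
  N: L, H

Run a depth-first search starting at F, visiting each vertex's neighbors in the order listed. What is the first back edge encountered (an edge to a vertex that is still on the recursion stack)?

D→N

DFS from F (visiting each vertex's neighbors in the order listed); mark gray on enter, black on exit:
F gray
  N gray
    L gray
      D gray
        D→N: N is gray → back edge
First back edge: D → N.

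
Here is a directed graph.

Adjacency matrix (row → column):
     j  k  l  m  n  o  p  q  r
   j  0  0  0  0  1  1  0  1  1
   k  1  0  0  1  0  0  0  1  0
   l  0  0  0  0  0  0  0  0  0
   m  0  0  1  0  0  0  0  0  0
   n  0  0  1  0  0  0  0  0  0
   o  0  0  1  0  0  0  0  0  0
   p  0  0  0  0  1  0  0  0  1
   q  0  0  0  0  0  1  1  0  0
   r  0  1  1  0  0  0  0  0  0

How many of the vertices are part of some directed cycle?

A vertex is on a directed cycle iff it belongs to a strongly connected component of size ≥ 2 (or has a self-loop).
The vertices on cycles are {j, k, p, q, r} — 5 in total.

5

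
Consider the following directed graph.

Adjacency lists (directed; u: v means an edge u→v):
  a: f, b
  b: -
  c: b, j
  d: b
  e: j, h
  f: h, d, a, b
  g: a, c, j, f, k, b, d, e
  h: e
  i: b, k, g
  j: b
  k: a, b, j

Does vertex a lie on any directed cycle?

a is on a cycle iff a can reach itself via ≥1 edge.
a → f → a — yes.

Yes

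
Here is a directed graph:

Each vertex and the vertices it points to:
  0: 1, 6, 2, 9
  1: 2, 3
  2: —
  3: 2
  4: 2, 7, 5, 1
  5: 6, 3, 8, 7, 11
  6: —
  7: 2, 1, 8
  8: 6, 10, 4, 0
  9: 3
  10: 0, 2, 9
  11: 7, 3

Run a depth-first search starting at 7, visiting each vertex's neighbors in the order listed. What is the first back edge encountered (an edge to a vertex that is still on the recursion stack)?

4→7

DFS from 7 (visiting each vertex's neighbors in the order listed); mark gray on enter, black on exit:
7 gray
  2 gray
  2 black
  1 gray
    1→2: 2 black — skip
    3 gray
      3→2: 2 black — skip
    3 black
  1 black
  8 gray
    6 gray
    6 black
    10 gray
      0 gray
        0→1: 1 black — skip
        0→6: 6 black — skip
        0→2: 2 black — skip
        9 gray
          9→3: 3 black — skip
        9 black
      0 black
      10→2: 2 black — skip
      10→9: 9 black — skip
    10 black
    4 gray
      4→2: 2 black — skip
      4→7: 7 is gray → back edge
First back edge: 4 → 7.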